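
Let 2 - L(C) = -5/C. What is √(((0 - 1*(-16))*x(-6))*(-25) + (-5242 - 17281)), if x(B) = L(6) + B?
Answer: I*√191307/3 ≈ 145.8*I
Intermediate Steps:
L(C) = 2 + 5/C (L(C) = 2 - (-5)/C = 2 + 5/C)
x(B) = 17/6 + B (x(B) = (2 + 5/6) + B = (2 + 5*(⅙)) + B = (2 + ⅚) + B = 17/6 + B)
√(((0 - 1*(-16))*x(-6))*(-25) + (-5242 - 17281)) = √(((0 - 1*(-16))*(17/6 - 6))*(-25) + (-5242 - 17281)) = √(((0 + 16)*(-19/6))*(-25) - 22523) = √((16*(-19/6))*(-25) - 22523) = √(-152/3*(-25) - 22523) = √(3800/3 - 22523) = √(-63769/3) = I*√191307/3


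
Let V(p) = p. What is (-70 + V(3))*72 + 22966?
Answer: 18142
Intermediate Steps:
(-70 + V(3))*72 + 22966 = (-70 + 3)*72 + 22966 = -67*72 + 22966 = -4824 + 22966 = 18142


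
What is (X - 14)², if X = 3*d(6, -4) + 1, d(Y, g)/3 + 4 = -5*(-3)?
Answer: 7396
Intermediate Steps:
d(Y, g) = 33 (d(Y, g) = -12 + 3*(-5*(-3)) = -12 + 3*15 = -12 + 45 = 33)
X = 100 (X = 3*33 + 1 = 99 + 1 = 100)
(X - 14)² = (100 - 14)² = 86² = 7396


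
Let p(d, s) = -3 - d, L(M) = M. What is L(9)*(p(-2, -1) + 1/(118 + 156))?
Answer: -2457/274 ≈ -8.9671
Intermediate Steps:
L(9)*(p(-2, -1) + 1/(118 + 156)) = 9*((-3 - 1*(-2)) + 1/(118 + 156)) = 9*((-3 + 2) + 1/274) = 9*(-1 + 1/274) = 9*(-273/274) = -2457/274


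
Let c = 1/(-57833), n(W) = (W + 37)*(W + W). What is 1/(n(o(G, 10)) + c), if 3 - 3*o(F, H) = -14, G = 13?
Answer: 520497/251689207 ≈ 0.0020680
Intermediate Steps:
o(F, H) = 17/3 (o(F, H) = 1 - ⅓*(-14) = 1 + 14/3 = 17/3)
n(W) = 2*W*(37 + W) (n(W) = (37 + W)*(2*W) = 2*W*(37 + W))
c = -1/57833 ≈ -1.7291e-5
1/(n(o(G, 10)) + c) = 1/(2*(17/3)*(37 + 17/3) - 1/57833) = 1/(2*(17/3)*(128/3) - 1/57833) = 1/(4352/9 - 1/57833) = 1/(251689207/520497) = 520497/251689207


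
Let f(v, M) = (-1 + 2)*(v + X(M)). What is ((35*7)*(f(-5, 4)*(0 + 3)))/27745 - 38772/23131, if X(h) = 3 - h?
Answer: -235547370/128353919 ≈ -1.8351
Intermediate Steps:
f(v, M) = 3 + v - M (f(v, M) = (-1 + 2)*(v + (3 - M)) = 1*(3 + v - M) = 3 + v - M)
((35*7)*(f(-5, 4)*(0 + 3)))/27745 - 38772/23131 = ((35*7)*((3 - 5 - 1*4)*(0 + 3)))/27745 - 38772/23131 = (245*((3 - 5 - 4)*3))*(1/27745) - 38772*1/23131 = (245*(-6*3))*(1/27745) - 38772/23131 = (245*(-18))*(1/27745) - 38772/23131 = -4410*1/27745 - 38772/23131 = -882/5549 - 38772/23131 = -235547370/128353919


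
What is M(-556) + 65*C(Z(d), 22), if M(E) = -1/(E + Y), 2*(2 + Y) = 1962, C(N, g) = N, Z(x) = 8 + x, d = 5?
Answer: 357434/423 ≈ 845.00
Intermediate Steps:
Y = 979 (Y = -2 + (1/2)*1962 = -2 + 981 = 979)
M(E) = -1/(979 + E) (M(E) = -1/(E + 979) = -1/(979 + E))
M(-556) + 65*C(Z(d), 22) = -1/(979 - 556) + 65*(8 + 5) = -1/423 + 65*13 = -1*1/423 + 845 = -1/423 + 845 = 357434/423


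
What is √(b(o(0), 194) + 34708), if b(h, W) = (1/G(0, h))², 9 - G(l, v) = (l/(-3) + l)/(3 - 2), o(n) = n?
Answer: √2811349/9 ≈ 186.30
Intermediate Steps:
G(l, v) = 9 - 2*l/3 (G(l, v) = 9 - (l/(-3) + l)/(3 - 2) = 9 - (l*(-⅓) + l)/1 = 9 - (-l/3 + l) = 9 - 2*l/3)
b(h, W) = 1/81 (b(h, W) = (1/(9 - ⅔*0))² = (1/(9 + 0))² = (1/9)² = (⅑)² = 1/81)
√(b(o(0), 194) + 34708) = √(1/81 + 34708) = √(2811349/81) = √2811349/9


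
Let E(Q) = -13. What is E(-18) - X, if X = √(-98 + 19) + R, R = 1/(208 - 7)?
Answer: -2614/201 - I*√79 ≈ -13.005 - 8.8882*I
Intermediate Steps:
R = 1/201 ≈ 0.0049751
X = 1/201 + I*√79 (X = √(-98 + 19) + 1/201 = √(-79) + 1/201 = I*√79 + 1/201 = 1/201 + I*√79 ≈ 0.0049751 + 8.8882*I)
E(-18) - X = -13 - (1/201 + I*√79) = -13 + (-1/201 - I*√79) = -2614/201 - I*√79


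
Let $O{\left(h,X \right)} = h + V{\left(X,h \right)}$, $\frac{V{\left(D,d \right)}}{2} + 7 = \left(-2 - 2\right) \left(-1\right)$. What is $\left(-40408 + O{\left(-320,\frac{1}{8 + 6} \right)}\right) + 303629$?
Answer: $262895$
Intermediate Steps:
$V{\left(D,d \right)} = -6$ ($V{\left(D,d \right)} = -14 + 2 \left(-2 - 2\right) \left(-1\right) = -14 + 2 \left(\left(-4\right) \left(-1\right)\right) = -14 + 2 \cdot 4 = -14 + 8 = -6$)
$O{\left(h,X \right)} = -6 + h$ ($O{\left(h,X \right)} = h - 6 = -6 + h$)
$\left(-40408 + O{\left(-320,\frac{1}{8 + 6} \right)}\right) + 303629 = \left(-40408 - 326\right) + 303629 = -40734 + 303629 = 262895$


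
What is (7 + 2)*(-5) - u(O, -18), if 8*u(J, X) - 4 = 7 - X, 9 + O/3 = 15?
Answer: -389/8 ≈ -48.625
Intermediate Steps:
O = 18 (O = -27 + 3*15 = -27 + 45 = 18)
u(J, X) = 11/8 - X/8 (u(J, X) = 1/2 + (7 - X)/8 = 1/2 + (7/8 - X/8) = 11/8 - X/8)
(7 + 2)*(-5) - u(O, -18) = (7 + 2)*(-5) - (11/8 - 1/8*(-18)) = 9*(-5) - (11/8 + 9/4) = -45 - 1*29/8 = -45 - 29/8 = -389/8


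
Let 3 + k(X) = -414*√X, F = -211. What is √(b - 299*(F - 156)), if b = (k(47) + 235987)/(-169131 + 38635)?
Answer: √(29197422949776 + 844146*√47)/16312 ≈ 331.26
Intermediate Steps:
k(X) = -3 - 414*√X
b = -14749/8156 + 207*√47/65248 (b = ((-3 - 414*√47) + 235987)/(-169131 + 38635) = (235984 - 414*√47)/(-130496) = (235984 - 414*√47)*(-1/130496) = -14749/8156 + 207*√47/65248 ≈ -1.7866)
√(b - 299*(F - 156)) = √((-14749/8156 + 207*√47/65248) - 299*(-211 - 156)) = √((-14749/8156 + 207*√47/65248) - 299*(-367)) = √((-14749/8156 + 207*√47/65248) + 109733) = √(894967599/8156 + 207*√47/65248)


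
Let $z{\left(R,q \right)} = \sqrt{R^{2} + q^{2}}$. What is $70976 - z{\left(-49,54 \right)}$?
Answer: $70976 - \sqrt{5317} \approx 70903.0$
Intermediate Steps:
$70976 - z{\left(-49,54 \right)} = 70976 - \sqrt{\left(-49\right)^{2} + 54^{2}} = 70976 - \sqrt{2401 + 2916} = 70976 - \sqrt{5317}$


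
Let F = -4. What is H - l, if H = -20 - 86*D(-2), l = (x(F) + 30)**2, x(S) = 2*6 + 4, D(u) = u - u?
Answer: -2136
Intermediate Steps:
D(u) = 0
x(S) = 16 (x(S) = 12 + 4 = 16)
l = 2116 (l = (16 + 30)**2 = 46**2 = 2116)
H = -20 (H = -20 - 86*0 = -20 + 0 = -20)
H - l = -20 - 1*2116 = -20 - 2116 = -2136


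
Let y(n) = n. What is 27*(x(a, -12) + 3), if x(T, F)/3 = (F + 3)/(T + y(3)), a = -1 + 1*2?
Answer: -405/4 ≈ -101.25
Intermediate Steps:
a = 1 (a = -1 + 2 = 1)
x(T, F) = 3*(3 + F)/(3 + T) (x(T, F) = 3*((F + 3)/(T + 3)) = 3*((3 + F)/(3 + T)) = 3*(3 + F)/(3 + T))
27*(x(a, -12) + 3) = 27*(3*(3 - 12)/(3 + 1) + 3) = 27*(3*(-9)/4 + 3) = 27*(3*(1/4)*(-9) + 3) = 27*(-27/4 + 3) = 27*(-15/4) = -405/4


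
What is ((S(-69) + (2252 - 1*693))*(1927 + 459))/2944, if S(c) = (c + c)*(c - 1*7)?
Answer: 14372071/1472 ≈ 9763.6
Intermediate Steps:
S(c) = 2*c*(-7 + c) (S(c) = (2*c)*(c - 7) = (2*c)*(-7 + c) = 2*c*(-7 + c))
((S(-69) + (2252 - 1*693))*(1927 + 459))/2944 = ((2*(-69)*(-7 - 69) + (2252 - 1*693))*(1927 + 459))/2944 = ((2*(-69)*(-76) + (2252 - 693))*2386)*(1/2944) = ((10488 + 1559)*2386)*(1/2944) = (12047*2386)*(1/2944) = 28744142*(1/2944) = 14372071/1472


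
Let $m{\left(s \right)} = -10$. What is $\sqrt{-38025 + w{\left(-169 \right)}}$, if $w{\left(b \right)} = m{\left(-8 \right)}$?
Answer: $i \sqrt{38035} \approx 195.03 i$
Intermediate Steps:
$w{\left(b \right)} = -10$
$\sqrt{-38025 + w{\left(-169 \right)}} = \sqrt{-38025 - 10} = \sqrt{-38035} = i \sqrt{38035}$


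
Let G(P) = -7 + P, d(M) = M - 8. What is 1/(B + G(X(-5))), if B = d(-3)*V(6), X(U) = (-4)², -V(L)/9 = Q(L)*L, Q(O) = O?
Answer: 1/3573 ≈ 0.00027988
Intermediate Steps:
V(L) = -9*L² (V(L) = -9*L*L = -9*L²)
X(U) = 16
d(M) = -8 + M
B = 3564 (B = (-8 - 3)*(-9*6²) = -(-99)*36 = -11*(-324) = 3564)
1/(B + G(X(-5))) = 1/(3564 + (-7 + 16)) = 1/(3564 + 9) = 1/3573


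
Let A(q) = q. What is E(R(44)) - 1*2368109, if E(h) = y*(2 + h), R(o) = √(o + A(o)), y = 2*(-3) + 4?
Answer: -2368113 - 4*√22 ≈ -2.3681e+6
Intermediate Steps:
y = -2 (y = -6 + 4 = -2)
R(o) = √2*√o (R(o) = √(o + o) = √(2*o) = √2*√o)
E(h) = -4 - 2*h (E(h) = -2*(2 + h) = -4 - 2*h)
E(R(44)) - 1*2368109 = (-4 - 2*√2*√44) - 1*2368109 = (-4 - 2*√2*2*√11) - 2368109 = (-4 - 4*√22) - 2368109 = -2368113 - 4*√22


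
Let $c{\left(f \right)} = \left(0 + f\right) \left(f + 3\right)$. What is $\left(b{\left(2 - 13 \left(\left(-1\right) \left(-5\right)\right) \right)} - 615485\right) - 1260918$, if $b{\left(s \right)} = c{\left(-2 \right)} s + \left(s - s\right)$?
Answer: $-1876277$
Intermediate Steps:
$c{\left(f \right)} = f \left(3 + f\right)$
$b{\left(s \right)} = - 2 s$ ($b{\left(s \right)} = - 2 \left(3 - 2\right) s + \left(s - s\right) = \left(-2\right) 1 s + 0 = - 2 s + 0 = - 2 s$)
$\left(b{\left(2 - 13 \left(\left(-1\right) \left(-5\right)\right) \right)} - 615485\right) - 1260918 = \left(- 2 \left(2 - 13 \left(\left(-1\right) \left(-5\right)\right)\right) - 615485\right) - 1260918 = \left(- 2 \left(2 - 65\right) - 615485\right) - 1260918 = \left(\left(-2\right) \left(-63\right) - 615485\right) - 1260918 = \left(126 - 615485\right) - 1260918 = -615359 - 1260918 = -1876277$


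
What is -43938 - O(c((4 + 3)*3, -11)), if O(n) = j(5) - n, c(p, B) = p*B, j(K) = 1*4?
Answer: -44173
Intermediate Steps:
j(K) = 4
c(p, B) = B*p
O(n) = 4 - n
-43938 - O(c((4 + 3)*3, -11)) = -43938 - (4 - (-11)*(4 + 3)*3) = -43938 - (4 - (-11)*7*3) = -43938 - (4 - (-11)*21) = -43938 - (4 - 1*(-231)) = -43938 - (4 + 231) = -43938 - 1*235 = -43938 - 235 = -44173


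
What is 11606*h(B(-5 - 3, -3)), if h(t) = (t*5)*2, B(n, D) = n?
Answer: -928480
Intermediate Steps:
h(t) = 10*t (h(t) = (5*t)*2 = 10*t)
11606*h(B(-5 - 3, -3)) = 11606*(10*(-5 - 3)) = 11606*(10*(-8)) = 11606*(-80) = -928480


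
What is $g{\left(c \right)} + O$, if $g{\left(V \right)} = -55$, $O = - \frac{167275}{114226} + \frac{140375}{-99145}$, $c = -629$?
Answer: $- \frac{131098095395}{2264987354} \approx -57.88$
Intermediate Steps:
$O = - \frac{6523790925}{2264987354}$ ($O = \left(-167275\right) \frac{1}{114226} + 140375 \left(- \frac{1}{99145}\right) = - \frac{167275}{114226} - \frac{28075}{19829} = - \frac{6523790925}{2264987354} \approx -2.8803$)
$g{\left(c \right)} + O = -55 - \frac{6523790925}{2264987354} = - \frac{131098095395}{2264987354}$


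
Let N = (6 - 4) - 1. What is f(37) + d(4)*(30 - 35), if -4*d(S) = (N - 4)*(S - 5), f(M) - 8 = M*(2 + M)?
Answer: 5819/4 ≈ 1454.8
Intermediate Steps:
f(M) = 8 + M*(2 + M)
N = 1 (N = 2 - 1 = 1)
d(S) = -15/4 + 3*S/4 (d(S) = -(1 - 4)*(S - 5)/4 = -(-3)*(-5 + S)/4 = -(15 - 3*S)/4 = -15/4 + 3*S/4)
f(37) + d(4)*(30 - 35) = (8 + 37² + 2*37) + (-15/4 + (¾)*4)*(30 - 35) = (8 + 1369 + 74) + (-15/4 + 3)*(-5) = 1451 - ¾*(-5) = 1451 + 15/4 = 5819/4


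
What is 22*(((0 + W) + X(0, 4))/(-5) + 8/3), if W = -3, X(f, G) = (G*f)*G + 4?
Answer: 814/15 ≈ 54.267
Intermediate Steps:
X(f, G) = 4 + f*G² (X(f, G) = f*G² + 4 = 4 + f*G²)
22*(((0 + W) + X(0, 4))/(-5) + 8/3) = 22*(((0 - 3) + (4 + 0*4²))/(-5) + 8/3) = 22*((-3 + (4 + 0*16))*(-⅕) + 8*(⅓)) = 22*((-3 + (4 + 0))*(-⅕) + 8/3) = 22*((-3 + 4)*(-⅕) + 8/3) = 22*(1*(-⅕) + 8/3) = 22*(-⅕ + 8/3) = 22*(37/15) = 814/15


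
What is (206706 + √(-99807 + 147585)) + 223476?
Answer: 430182 + √47778 ≈ 4.3040e+5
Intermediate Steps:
(206706 + √(-99807 + 147585)) + 223476 = (206706 + √47778) + 223476 = 430182 + √47778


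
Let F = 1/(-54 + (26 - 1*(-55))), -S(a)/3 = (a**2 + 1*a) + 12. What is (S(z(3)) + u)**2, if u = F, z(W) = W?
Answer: 3775249/729 ≈ 5178.7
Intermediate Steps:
S(a) = -36 - 3*a - 3*a**2 (S(a) = -3*((a**2 + 1*a) + 12) = -3*((a**2 + a) + 12) = -3*((a + a**2) + 12) = -3*(12 + a + a**2) = -36 - 3*a - 3*a**2)
F = 1/27 (F = 1/(-54 + (26 + 55)) = 1/(-54 + 81) = 1/27 ≈ 0.037037)
u = 1/27 ≈ 0.037037
(S(z(3)) + u)**2 = ((-36 - 3*3 - 3*3**2) + 1/27)**2 = ((-36 - 9 - 3*9) + 1/27)**2 = ((-36 - 9 - 27) + 1/27)**2 = (-72 + 1/27)**2 = (-1943/27)**2 = 3775249/729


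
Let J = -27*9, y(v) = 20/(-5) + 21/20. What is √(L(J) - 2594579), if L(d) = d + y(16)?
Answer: I*√259482495/10 ≈ 1610.8*I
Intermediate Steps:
y(v) = -59/20 (y(v) = 20*(-⅕) + 21*(1/20) = -4 + 21/20 = -59/20)
J = -243
L(d) = -59/20 + d (L(d) = d - 59/20 = -59/20 + d)
√(L(J) - 2594579) = √((-59/20 - 243) - 2594579) = √(-4919/20 - 2594579) = √(-51896499/20) = I*√259482495/10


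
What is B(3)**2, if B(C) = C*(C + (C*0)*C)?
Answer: 81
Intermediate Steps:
B(C) = C**2 (B(C) = C*(C + 0*C) = C*(C + 0) = C*C = C**2)
B(3)**2 = (3**2)**2 = 9**2 = 81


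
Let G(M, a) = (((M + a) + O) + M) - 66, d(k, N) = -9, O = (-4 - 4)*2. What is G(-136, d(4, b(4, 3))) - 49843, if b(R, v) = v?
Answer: -50206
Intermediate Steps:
O = -16 (O = -8*2 = -16)
G(M, a) = -82 + a + 2*M (G(M, a) = (((M + a) - 16) + M) - 66 = ((-16 + M + a) + M) - 66 = (-16 + a + 2*M) - 66 = -82 + a + 2*M)
G(-136, d(4, b(4, 3))) - 49843 = (-82 - 9 + 2*(-136)) - 49843 = (-82 - 9 - 272) - 49843 = -363 - 49843 = -50206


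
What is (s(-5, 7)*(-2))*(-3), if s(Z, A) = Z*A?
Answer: -210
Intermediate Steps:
s(Z, A) = A*Z
(s(-5, 7)*(-2))*(-3) = ((7*(-5))*(-2))*(-3) = -35*(-2)*(-3) = 70*(-3) = -210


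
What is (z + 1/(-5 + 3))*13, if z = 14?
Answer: 351/2 ≈ 175.50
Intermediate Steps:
(z + 1/(-5 + 3))*13 = (14 + 1/(-5 + 3))*13 = (14 + 1/(-2))*13 = (14 - ½)*13 = (27/2)*13 = 351/2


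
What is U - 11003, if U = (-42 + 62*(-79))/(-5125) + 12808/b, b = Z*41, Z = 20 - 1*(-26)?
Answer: -259212901/23575 ≈ -10995.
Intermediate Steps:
Z = 46 (Z = 20 + 26 = 46)
b = 1886 (b = 46*41 = 1886)
U = 182824/23575 (U = (-42 + 62*(-79))/(-5125) + 12808/1886 = (-42 - 4898)*(-1/5125) + 12808*(1/1886) = -4940*(-1/5125) + 6404/943 = 988/1025 + 6404/943 = 182824/23575 ≈ 7.7550)
U - 11003 = 182824/23575 - 11003 = -259212901/23575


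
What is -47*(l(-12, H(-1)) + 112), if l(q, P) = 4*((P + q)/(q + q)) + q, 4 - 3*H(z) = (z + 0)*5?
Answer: -9541/2 ≈ -4770.5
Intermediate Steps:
H(z) = 4/3 - 5*z/3 (H(z) = 4/3 - (z + 0)*5/3 = 4/3 - z*5/3 = 4/3 - 5*z/3)
l(q, P) = q + 2*(P + q)/q (l(q, P) = 4*((P + q)/((2*q))) + q = 4*((P + q)*(1/(2*q))) + q = 4*((P + q)/(2*q)) + q = 2*(P + q)/q + q = q + 2*(P + q)/q)
-47*(l(-12, H(-1)) + 112) = -47*((2 - 12 + 2*(4/3 - 5/3*(-1))/(-12)) + 112) = -47*((2 - 12 + 2*(4/3 + 5/3)*(-1/12)) + 112) = -47*((2 - 12 + 2*3*(-1/12)) + 112) = -47*((2 - 12 - 1/2) + 112) = -47*(-21/2 + 112) = -47*203/2 = -9541/2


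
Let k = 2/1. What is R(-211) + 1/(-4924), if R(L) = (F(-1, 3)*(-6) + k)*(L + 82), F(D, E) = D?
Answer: -5081569/4924 ≈ -1032.0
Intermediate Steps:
k = 2 (k = 2*1 = 2)
R(L) = 656 + 8*L (R(L) = (-1*(-6) + 2)*(L + 82) = (6 + 2)*(82 + L) = 8*(82 + L) = 656 + 8*L)
R(-211) + 1/(-4924) = (656 + 8*(-211)) + 1/(-4924) = (656 - 1688) - 1/4924 = -1032 - 1/4924 = -5081569/4924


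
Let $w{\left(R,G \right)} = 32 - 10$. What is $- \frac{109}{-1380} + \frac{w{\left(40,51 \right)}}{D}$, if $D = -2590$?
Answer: $\frac{5039}{71484} \approx 0.070491$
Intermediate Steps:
$w{\left(R,G \right)} = 22$
$- \frac{109}{-1380} + \frac{w{\left(40,51 \right)}}{D} = - \frac{109}{-1380} + \frac{22}{-2590} = \left(-109\right) \left(- \frac{1}{1380}\right) + 22 \left(- \frac{1}{2590}\right) = \frac{109}{1380} - \frac{11}{1295} = \frac{5039}{71484}$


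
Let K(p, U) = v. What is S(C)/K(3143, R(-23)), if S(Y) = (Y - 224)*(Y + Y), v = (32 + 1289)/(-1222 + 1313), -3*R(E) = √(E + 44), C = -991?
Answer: 219139830/1321 ≈ 1.6589e+5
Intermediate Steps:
R(E) = -√(44 + E)/3 (R(E) = -√(E + 44)/3 = -√(44 + E)/3)
v = 1321/91 ≈ 14.516
S(Y) = 2*Y*(-224 + Y) (S(Y) = (-224 + Y)*(2*Y) = 2*Y*(-224 + Y))
K(p, U) = 1321/91
S(C)/K(3143, R(-23)) = (2*(-991)*(-224 - 991))/(1321/91) = (2*(-991)*(-1215))*(91/1321) = 2408130*(91/1321) = 219139830/1321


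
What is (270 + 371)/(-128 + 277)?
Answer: 641/149 ≈ 4.3020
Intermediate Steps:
(270 + 371)/(-128 + 277) = 641/149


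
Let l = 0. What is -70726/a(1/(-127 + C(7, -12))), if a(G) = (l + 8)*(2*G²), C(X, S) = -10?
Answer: -663728147/8 ≈ -8.2966e+7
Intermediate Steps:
a(G) = 16*G² (a(G) = (0 + 8)*(2*G²) = 8*(2*G²) = 16*G²)
-70726/a(1/(-127 + C(7, -12))) = -70726*(-127 - 10)²/16 = -70726/(16*(1/(-137))²) = -70726/(16*(-1/137)²) = -70726/(16*(1/18769)) = -70726/16/18769 = -70726*18769/16 = -663728147/8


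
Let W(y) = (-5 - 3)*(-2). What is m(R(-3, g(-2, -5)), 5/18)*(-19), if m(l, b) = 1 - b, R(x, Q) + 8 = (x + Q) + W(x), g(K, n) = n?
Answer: -247/18 ≈ -13.722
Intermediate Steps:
W(y) = 16 (W(y) = -8*(-2) = 16)
R(x, Q) = 8 + Q + x (R(x, Q) = -8 + ((x + Q) + 16) = -8 + ((Q + x) + 16) = -8 + (16 + Q + x) = 8 + Q + x)
m(R(-3, g(-2, -5)), 5/18)*(-19) = (1 - 5/18)*(-19) = (13/18)*(-19) = -247/18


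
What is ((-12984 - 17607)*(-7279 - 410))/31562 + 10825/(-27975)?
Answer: 263191022335/35317878 ≈ 7452.1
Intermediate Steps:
((-12984 - 17607)*(-7279 - 410))/31562 + 10825/(-27975) = -30591*(-7689)*(1/31562) + 10825*(-1/27975) = 235214199*(1/31562) - 433/1119 = 235214199/31562 - 433/1119 = 263191022335/35317878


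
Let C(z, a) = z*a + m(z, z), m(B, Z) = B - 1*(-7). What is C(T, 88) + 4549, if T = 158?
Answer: 18618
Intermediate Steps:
m(B, Z) = 7 + B (m(B, Z) = B + 7 = 7 + B)
C(z, a) = 7 + z + a*z (C(z, a) = z*a + (7 + z) = a*z + (7 + z) = 7 + z + a*z)
C(T, 88) + 4549 = (7 + 158 + 88*158) + 4549 = (7 + 158 + 13904) + 4549 = 14069 + 4549 = 18618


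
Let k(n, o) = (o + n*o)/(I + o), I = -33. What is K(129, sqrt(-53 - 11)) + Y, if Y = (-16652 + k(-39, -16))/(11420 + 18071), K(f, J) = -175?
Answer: -662407/3773 ≈ -175.56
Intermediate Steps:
k(n, o) = (o + n*o)/(-33 + o)
Y = -2132/3773 (Y = (-16652 - 16*(1 - 39)/(-33 - 16))/(11420 + 18071) = (-16652 - 16*(-38)/(-49))/29491 = (-16652 - 16*(-1/49)*(-38))*(1/29491) = (-16652 - 608/49)*(1/29491) = -816556/49*1/29491 = -2132/3773 ≈ -0.56507)
K(129, sqrt(-53 - 11)) + Y = -175 - 2132/3773 = -662407/3773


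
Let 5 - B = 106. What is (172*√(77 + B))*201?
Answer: 69144*I*√6 ≈ 1.6937e+5*I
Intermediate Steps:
B = -101 (B = 5 - 1*106 = 5 - 106 = -101)
(172*√(77 + B))*201 = (172*√(77 - 101))*201 = (172*√(-24))*201 = (172*(2*I*√6))*201 = (344*I*√6)*201 = 69144*I*√6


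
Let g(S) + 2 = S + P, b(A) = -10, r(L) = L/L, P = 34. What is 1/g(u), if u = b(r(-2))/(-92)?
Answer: 46/1477 ≈ 0.031144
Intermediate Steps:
r(L) = 1
u = 5/46 (u = -10/(-92) = -10*(-1/92) = 5/46 ≈ 0.10870)
g(S) = 32 + S (g(S) = -2 + (S + 34) = -2 + (34 + S) = 32 + S)
1/g(u) = 1/(32 + 5/46) = 1/(1477/46) = 46/1477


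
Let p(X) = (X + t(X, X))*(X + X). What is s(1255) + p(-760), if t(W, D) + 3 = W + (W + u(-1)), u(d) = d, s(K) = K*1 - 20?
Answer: 3472915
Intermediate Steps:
s(K) = -20 + K (s(K) = K - 20 = -20 + K)
t(W, D) = -4 + 2*W (t(W, D) = -3 + (W + (W - 1)) = -3 + (W + (-1 + W)) = -3 + (-1 + 2*W) = -4 + 2*W)
p(X) = 2*X*(-4 + 3*X) (p(X) = (X + (-4 + 2*X))*(X + X) = (-4 + 3*X)*(2*X) = 2*X*(-4 + 3*X))
s(1255) + p(-760) = (-20 + 1255) + 2*(-760)*(-4 + 3*(-760)) = 1235 + 2*(-760)*(-4 - 2280) = 1235 + 2*(-760)*(-2284) = 1235 + 3471680 = 3472915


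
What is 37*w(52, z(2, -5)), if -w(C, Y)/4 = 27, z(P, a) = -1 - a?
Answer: -3996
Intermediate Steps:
w(C, Y) = -108 (w(C, Y) = -4*27 = -108)
37*w(52, z(2, -5)) = 37*(-108) = -3996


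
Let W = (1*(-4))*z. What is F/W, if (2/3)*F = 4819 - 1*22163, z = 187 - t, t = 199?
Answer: -542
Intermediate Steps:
z = -12 (z = 187 - 1*199 = 187 - 199 = -12)
F = -26016 (F = 3*(4819 - 1*22163)/2 = 3*(4819 - 22163)/2 = (3/2)*(-17344) = -26016)
W = 48 (W = (1*(-4))*(-12) = -4*(-12) = 48)
F/W = -26016/48 = -26016*1/48 = -542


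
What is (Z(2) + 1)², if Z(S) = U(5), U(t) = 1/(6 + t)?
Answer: 144/121 ≈ 1.1901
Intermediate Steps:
Z(S) = 1/11 (Z(S) = 1/(6 + 5) = 1/11)
(Z(2) + 1)² = (1/11 + 1)² = (12/11)² = 144/121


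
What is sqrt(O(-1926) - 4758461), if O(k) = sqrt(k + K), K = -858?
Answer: sqrt(-4758461 + 4*I*sqrt(174)) ≈ 0.01 + 2181.4*I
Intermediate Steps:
O(k) = sqrt(-858 + k) (O(k) = sqrt(k - 858) = sqrt(-858 + k))
sqrt(O(-1926) - 4758461) = sqrt(sqrt(-858 - 1926) - 4758461) = sqrt(sqrt(-2784) - 4758461) = sqrt(4*I*sqrt(174) - 4758461) = sqrt(-4758461 + 4*I*sqrt(174))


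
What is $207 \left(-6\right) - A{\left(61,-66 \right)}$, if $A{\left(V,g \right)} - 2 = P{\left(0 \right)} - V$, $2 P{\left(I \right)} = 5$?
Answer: $- \frac{2371}{2} \approx -1185.5$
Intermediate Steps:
$P{\left(I \right)} = \frac{5}{2}$ ($P{\left(I \right)} = \frac{1}{2} \cdot 5 = \frac{5}{2}$)
$A{\left(V,g \right)} = \frac{9}{2} - V$ ($A{\left(V,g \right)} = 2 - \left(- \frac{5}{2} + V\right) = \frac{9}{2} - V$)
$207 \left(-6\right) - A{\left(61,-66 \right)} = 207 \left(-6\right) - \left(\frac{9}{2} - 61\right) = -1242 - \left(\frac{9}{2} - 61\right) = -1242 - - \frac{113}{2} = -1242 + \frac{113}{2} = - \frac{2371}{2}$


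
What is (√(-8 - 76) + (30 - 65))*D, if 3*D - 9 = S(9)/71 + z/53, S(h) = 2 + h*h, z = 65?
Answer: -1500835/11289 + 85762*I*√21/11289 ≈ -132.95 + 34.814*I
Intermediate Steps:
S(h) = 2 + h²
D = 42881/11289 (D = 3 + ((2 + 9²)/71 + 65/53)/3 = 3 + ((2 + 81)*(1/71) + 65*(1/53))/3 = 3 + (83*(1/71) + 65/53)/3 = 3 + (83/71 + 65/53)/3 = 3 + (⅓)*(9014/3763) = 3 + 9014/11289 = 42881/11289 ≈ 3.7985)
(√(-8 - 76) + (30 - 65))*D = (√(-8 - 76) + (30 - 65))*(42881/11289) = (√(-84) - 35)*(42881/11289) = (2*I*√21 - 35)*(42881/11289) = (-35 + 2*I*√21)*(42881/11289) = -1500835/11289 + 85762*I*√21/11289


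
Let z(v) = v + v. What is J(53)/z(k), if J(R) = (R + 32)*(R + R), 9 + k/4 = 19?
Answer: 901/8 ≈ 112.63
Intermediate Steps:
k = 40 (k = -36 + 4*19 = -36 + 76 = 40)
z(v) = 2*v
J(R) = 2*R*(32 + R) (J(R) = (32 + R)*(2*R) = 2*R*(32 + R))
J(53)/z(k) = (2*53*(32 + 53))/((2*40)) = (2*53*85)/80 = 9010*(1/80) = 901/8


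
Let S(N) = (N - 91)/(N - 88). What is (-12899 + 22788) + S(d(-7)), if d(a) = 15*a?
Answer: 1908773/193 ≈ 9890.0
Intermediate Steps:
S(N) = (-91 + N)/(-88 + N)
(-12899 + 22788) + S(d(-7)) = (-12899 + 22788) + (-91 + 15*(-7))/(-88 + 15*(-7)) = 9889 + (-91 - 105)/(-88 - 105) = 9889 - 196/(-193) = 9889 - 1/193*(-196) = 9889 + 196/193 = 1908773/193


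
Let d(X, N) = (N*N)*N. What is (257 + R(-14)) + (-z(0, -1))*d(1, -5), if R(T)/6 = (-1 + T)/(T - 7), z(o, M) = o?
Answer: 1829/7 ≈ 261.29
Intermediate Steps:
d(X, N) = N**3 (d(X, N) = N**2*N = N**3)
R(T) = 6*(-1 + T)/(-7 + T) (R(T) = 6*((-1 + T)/(T - 7)) = 6*((-1 + T)/(-7 + T)) = 6*(-1 + T)/(-7 + T))
(257 + R(-14)) + (-z(0, -1))*d(1, -5) = (257 + 6*(-1 - 14)/(-7 - 14)) - 1*0*(-5)**3 = (257 + 6*(-15)/(-21)) + 0*(-125) = (257 + 6*(-1/21)*(-15)) + 0 = (257 + 30/7) + 0 = 1829/7 + 0 = 1829/7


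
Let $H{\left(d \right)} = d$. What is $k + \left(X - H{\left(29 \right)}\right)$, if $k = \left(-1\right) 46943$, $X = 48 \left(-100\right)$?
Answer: $-51772$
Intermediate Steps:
$X = -4800$
$k = -46943$
$k + \left(X - H{\left(29 \right)}\right) = -46943 - 4829 = -51772$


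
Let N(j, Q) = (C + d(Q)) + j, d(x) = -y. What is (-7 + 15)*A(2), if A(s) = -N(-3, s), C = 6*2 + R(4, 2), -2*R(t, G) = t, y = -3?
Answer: -80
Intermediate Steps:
R(t, G) = -t/2
C = 10 (C = 6*2 - 1/2*4 = 12 - 2 = 10)
d(x) = 3 (d(x) = -1*(-3) = 3)
N(j, Q) = 13 + j (N(j, Q) = (10 + 3) + j = 13 + j)
A(s) = -10 (A(s) = -(13 - 3) = -1*10 = -10)
(-7 + 15)*A(2) = (-7 + 15)*(-10) = 8*(-10) = -80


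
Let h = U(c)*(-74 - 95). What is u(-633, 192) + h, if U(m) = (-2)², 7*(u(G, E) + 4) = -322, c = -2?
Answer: -726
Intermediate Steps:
u(G, E) = -50 (u(G, E) = -4 + (⅐)*(-322) = -4 - 46 = -50)
U(m) = 4
h = -676 (h = 4*(-74 - 95) = 4*(-169) = -676)
u(-633, 192) + h = -50 - 676 = -726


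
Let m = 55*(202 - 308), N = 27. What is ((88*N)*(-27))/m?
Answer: 2916/265 ≈ 11.004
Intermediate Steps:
m = -5830 (m = 55*(-106) = -5830)
((88*N)*(-27))/m = ((88*27)*(-27))/(-5830) = (2376*(-27))*(-1/5830) = -64152*(-1/5830) = 2916/265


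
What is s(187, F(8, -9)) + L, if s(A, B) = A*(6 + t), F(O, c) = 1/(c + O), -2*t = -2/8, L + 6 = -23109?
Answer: -175757/8 ≈ -21970.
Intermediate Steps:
L = -23115 (L = -6 - 23109 = -23115)
t = ⅛ (t = -(-1)/8 = -½*(-¼) = ⅛ ≈ 0.12500)
F(O, c) = 1/(O + c)
s(A, B) = 49*A/8 (s(A, B) = A*(6 + ⅛) = A*(49/8) = 49*A/8)
s(187, F(8, -9)) + L = (49/8)*187 - 23115 = 9163/8 - 23115 = -175757/8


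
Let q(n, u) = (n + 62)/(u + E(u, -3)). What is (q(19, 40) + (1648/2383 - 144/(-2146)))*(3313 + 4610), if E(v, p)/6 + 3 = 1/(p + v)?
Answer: 73318710889329/2096706380 ≈ 34969.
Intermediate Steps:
E(v, p) = -18 + 6/(p + v)
q(n, u) = (62 + n)/(u + 6*(10 - 3*u)/(-3 + u)) (q(n, u) = (n + 62)/(u + 6*(1 - 3*(-3) - 3*u)/(-3 + u)) = (62 + n)/(u + 6*(1 + 9 - 3*u)/(-3 + u)) = (62 + n)/(u + 6*(10 - 3*u)/(-3 + u)))
(q(19, 40) + (1648/2383 - 144/(-2146)))*(3313 + 4610) = ((-3 + 40)*(62 + 19)/(60 - 18*40 + 40*(-3 + 40)) + (1648/2383 - 144/(-2146)))*(3313 + 4610) = (37*81/(60 - 720 + 40*37) + (1648*(1/2383) - 144*(-1/2146)))*7923 = (37*81/(60 - 720 + 1480) + (1648/2383 + 72/1073))*7923 = (37*81/820 + 1939880/2556959)*7923 = ((1/820)*37*81 + 1939880/2556959)*7923 = (2997/820 + 1939880/2556959)*7923 = (9253907723/2096706380)*7923 = 73318710889329/2096706380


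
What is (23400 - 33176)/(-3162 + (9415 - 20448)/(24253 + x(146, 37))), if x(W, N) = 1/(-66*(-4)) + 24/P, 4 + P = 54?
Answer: 782436789784/253111810833 ≈ 3.0913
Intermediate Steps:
P = 50 (P = -4 + 54 = 50)
x(W, N) = 3193/6600 (x(W, N) = 1/(-66*(-4)) + 24/50 = -1/66*(-¼) + 24*(1/50) = 1/264 + 12/25 = 3193/6600)
(23400 - 33176)/(-3162 + (9415 - 20448)/(24253 + x(146, 37))) = (23400 - 33176)/(-3162 + (9415 - 20448)/(24253 + 3193/6600)) = -9776/(-3162 - 11033/160072993/6600) = -9776/(-3162 - 11033*6600/160072993) = -9776/(-3162 - 72817800/160072993) = -9776/(-506223621666/160072993) = -9776*(-160072993/506223621666) = 782436789784/253111810833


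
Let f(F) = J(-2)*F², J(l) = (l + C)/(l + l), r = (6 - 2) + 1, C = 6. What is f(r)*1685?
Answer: -42125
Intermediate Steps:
r = 5 (r = 4 + 1 = 5)
J(l) = (6 + l)/(2*l) (J(l) = (l + 6)/(l + l) = (6 + l)/((2*l)) = (6 + l)*(1/(2*l)) = (6 + l)/(2*l))
f(F) = -F² (f(F) = ((½)*(6 - 2)/(-2))*F² = ((½)*(-½)*4)*F² = -F²)
f(r)*1685 = -1*5²*1685 = -1*25*1685 = -25*1685 = -42125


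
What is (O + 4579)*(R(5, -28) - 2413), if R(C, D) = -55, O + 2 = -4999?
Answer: 1041496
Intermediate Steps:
O = -5001 (O = -2 - 4999 = -5001)
(O + 4579)*(R(5, -28) - 2413) = (-5001 + 4579)*(-55 - 2413) = -422*(-2468) = 1041496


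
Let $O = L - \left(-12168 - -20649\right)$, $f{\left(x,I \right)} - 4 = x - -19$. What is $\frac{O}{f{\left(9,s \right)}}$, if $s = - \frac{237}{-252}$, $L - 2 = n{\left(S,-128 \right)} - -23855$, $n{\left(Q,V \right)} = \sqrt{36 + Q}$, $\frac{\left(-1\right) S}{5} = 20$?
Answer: $\frac{961}{2} + \frac{i}{4} \approx 480.5 + 0.25 i$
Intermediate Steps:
$S = -100$ ($S = \left(-5\right) 20 = -100$)
$L = 23857 + 8 i$ ($L = 2 + \left(\sqrt{36 - 100} - -23855\right) = 2 + \left(\sqrt{-64} + 23855\right) = 2 + \left(8 i + 23855\right) = 2 + \left(23855 + 8 i\right) = 23857 + 8 i \approx 23857.0 + 8.0 i$)
$s = \frac{79}{84}$ ($s = \left(-237\right) \left(- \frac{1}{252}\right) = \frac{79}{84} \approx 0.94048$)
$f{\left(x,I \right)} = 23 + x$ ($f{\left(x,I \right)} = 4 + \left(x - -19\right) = 4 + \left(x + 19\right) = 4 + \left(19 + x\right) = 23 + x$)
$O = 15376 + 8 i$ ($O = \left(23857 + 8 i\right) - \left(-12168 - -20649\right) = \left(23857 + 8 i\right) - \left(-12168 + 20649\right) = \left(23857 + 8 i\right) - 8481 = 15376 + 8 i \approx 15376.0 + 8.0 i$)
$\frac{O}{f{\left(9,s \right)}} = \frac{15376 + 8 i}{23 + 9} = \frac{15376 + 8 i}{32} = \left(15376 + 8 i\right) \frac{1}{32} = \frac{961}{2} + \frac{i}{4}$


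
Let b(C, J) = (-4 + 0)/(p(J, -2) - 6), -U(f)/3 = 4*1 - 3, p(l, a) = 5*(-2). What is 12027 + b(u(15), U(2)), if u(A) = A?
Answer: 48109/4 ≈ 12027.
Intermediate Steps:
p(l, a) = -10
U(f) = -3 (U(f) = -3*(4*1 - 3) = -3*(4 - 3) = -3*1 = -3)
b(C, J) = ¼ (b(C, J) = (-4 + 0)/(-10 - 6) = -4/(-16) = -4*(-1/16) = ¼)
12027 + b(u(15), U(2)) = 12027 + ¼ = 48109/4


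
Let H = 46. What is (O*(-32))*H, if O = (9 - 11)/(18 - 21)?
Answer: -2944/3 ≈ -981.33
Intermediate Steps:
O = ⅔ (O = -2/(-3) = -2*(-⅓) = ⅔ ≈ 0.66667)
(O*(-32))*H = ((⅔)*(-32))*46 = -64/3*46 = -2944/3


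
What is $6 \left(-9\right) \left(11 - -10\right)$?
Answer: $-1134$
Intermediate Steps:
$6 \left(-9\right) \left(11 - -10\right) = - 54 \left(11 + 10\right) = \left(-54\right) 21 = -1134$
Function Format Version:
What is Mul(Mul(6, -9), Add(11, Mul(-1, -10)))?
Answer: -1134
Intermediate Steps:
Mul(Mul(6, -9), Add(11, Mul(-1, -10))) = Mul(-54, Add(11, 10)) = Mul(-54, 21) = -1134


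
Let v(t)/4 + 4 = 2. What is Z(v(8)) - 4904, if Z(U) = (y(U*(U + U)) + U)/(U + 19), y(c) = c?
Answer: -53824/11 ≈ -4893.1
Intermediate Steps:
v(t) = -8 (v(t) = -16 + 4*2 = -16 + 8 = -8)
Z(U) = (U + 2*U**2)/(19 + U) (Z(U) = (U*(U + U) + U)/(U + 19) = (U*(2*U) + U)/(19 + U) = (2*U**2 + U)/(19 + U) = (U + 2*U**2)/(19 + U))
Z(v(8)) - 4904 = -8*(1 + 2*(-8))/(19 - 8) - 4904 = -8*(1 - 16)/11 - 4904 = -8*1/11*(-15) - 4904 = 120/11 - 4904 = -53824/11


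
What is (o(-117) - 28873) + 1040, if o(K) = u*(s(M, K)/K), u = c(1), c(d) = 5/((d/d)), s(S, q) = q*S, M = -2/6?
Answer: -83504/3 ≈ -27835.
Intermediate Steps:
M = -⅓ (M = -2*⅙ = -⅓ ≈ -0.33333)
s(S, q) = S*q
c(d) = 5 (c(d) = 5/1 = 5*1 = 5)
u = 5
o(K) = -5/3 (o(K) = 5*((-K/3)/K) = 5*(-⅓) = -5/3)
(o(-117) - 28873) + 1040 = (-5/3 - 28873) + 1040 = -86624/3 + 1040 = -83504/3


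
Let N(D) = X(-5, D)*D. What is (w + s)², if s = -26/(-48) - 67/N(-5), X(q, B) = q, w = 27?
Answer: 222516889/360000 ≈ 618.10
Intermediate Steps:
N(D) = -5*D
s = -1283/600 (s = -26/(-48) - 67/((-5*(-5))) = -26*(-1/48) - 67/25 = 13/24 - 67*1/25 = 13/24 - 67/25 = -1283/600 ≈ -2.1383)
(w + s)² = (27 - 1283/600)² = (14917/600)² = 222516889/360000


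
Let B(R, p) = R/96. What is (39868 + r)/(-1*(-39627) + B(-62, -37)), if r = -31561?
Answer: 398736/1902065 ≈ 0.20963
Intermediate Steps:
B(R, p) = R/96 (B(R, p) = R*(1/96) = R/96)
(39868 + r)/(-1*(-39627) + B(-62, -37)) = (39868 - 31561)/(-1*(-39627) + (1/96)*(-62)) = 8307/(39627 - 31/48) = 8307/(1902065/48) = 8307*(48/1902065) = 398736/1902065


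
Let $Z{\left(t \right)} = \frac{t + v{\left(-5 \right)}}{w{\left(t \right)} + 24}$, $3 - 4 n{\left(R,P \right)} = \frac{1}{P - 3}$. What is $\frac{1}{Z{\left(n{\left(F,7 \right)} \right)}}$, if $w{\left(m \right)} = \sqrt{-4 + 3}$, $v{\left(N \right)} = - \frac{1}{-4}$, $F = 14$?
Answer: $\frac{128}{5} + \frac{16 i}{15} \approx 25.6 + 1.0667 i$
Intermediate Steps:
$v{\left(N \right)} = \frac{1}{4}$ ($v{\left(N \right)} = \left(-1\right) \left(- \frac{1}{4}\right) = \frac{1}{4}$)
$n{\left(R,P \right)} = \frac{3}{4} - \frac{1}{4 \left(-3 + P\right)}$ ($n{\left(R,P \right)} = \frac{3}{4} - \frac{1}{4 \left(P - 3\right)} = \frac{3}{4} - \frac{1}{4 \left(-3 + P\right)}$)
$w{\left(m \right)} = i$ ($w{\left(m \right)} = \sqrt{-1} = i$)
$Z{\left(t \right)} = \frac{\left(24 - i\right) \left(\frac{1}{4} + t\right)}{577}$ ($Z{\left(t \right)} = \frac{t + \frac{1}{4}}{i + 24} = \frac{\frac{1}{4} + t}{24 + i} = \left(\frac{1}{4} + t\right) \frac{24 - i}{577} = \frac{\left(24 - i\right) \left(\frac{1}{4} + t\right)}{577}$)
$\frac{1}{Z{\left(n{\left(F,7 \right)} \right)}} = \frac{1}{\frac{1}{2308} \left(1 + 4 \frac{-10 + 3 \cdot 7}{4 \left(-3 + 7\right)}\right) \left(24 - i\right)} = \frac{1}{\frac{1}{2308} \left(1 + 4 \frac{-10 + 21}{4 \cdot 4}\right) \left(24 - i\right)} = \frac{1}{\frac{1}{2308} \left(1 + 4 \cdot \frac{1}{4} \cdot \frac{1}{4} \cdot 11\right) \left(24 - i\right)} = \frac{1}{\frac{1}{2308} \left(1 + 4 \cdot \frac{11}{16}\right) \left(24 - i\right)} = \frac{1}{\frac{1}{2308} \left(1 + \frac{11}{4}\right) \left(24 - i\right)} = \frac{1}{\frac{1}{2308} \cdot \frac{15}{4} \left(24 - i\right)} = \frac{1}{\frac{45}{1154} - \frac{15 i}{9232}} = \frac{147712 \left(\frac{45}{1154} + \frac{15 i}{9232}\right)}{225}$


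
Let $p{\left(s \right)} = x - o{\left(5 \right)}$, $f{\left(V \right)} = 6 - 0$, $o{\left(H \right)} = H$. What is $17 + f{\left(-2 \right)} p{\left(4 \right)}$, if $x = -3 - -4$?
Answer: $-7$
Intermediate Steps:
$x = 1$ ($x = -3 + 4 = 1$)
$f{\left(V \right)} = 6$ ($f{\left(V \right)} = 6 + 0 = 6$)
$p{\left(s \right)} = -4$ ($p{\left(s \right)} = 1 - 5 = -4$)
$17 + f{\left(-2 \right)} p{\left(4 \right)} = 17 + 6 \left(-4\right) = 17 - 24 = -7$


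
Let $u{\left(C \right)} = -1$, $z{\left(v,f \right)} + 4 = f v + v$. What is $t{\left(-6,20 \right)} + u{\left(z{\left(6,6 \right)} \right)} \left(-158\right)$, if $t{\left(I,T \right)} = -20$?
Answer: $138$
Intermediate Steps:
$z{\left(v,f \right)} = -4 + v + f v$ ($z{\left(v,f \right)} = -4 + \left(f v + v\right) = -4 + \left(v + f v\right) = -4 + v + f v$)
$t{\left(-6,20 \right)} + u{\left(z{\left(6,6 \right)} \right)} \left(-158\right) = -20 - -158 = -20 + 158 = 138$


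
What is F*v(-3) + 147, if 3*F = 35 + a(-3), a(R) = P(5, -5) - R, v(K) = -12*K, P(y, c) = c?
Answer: 543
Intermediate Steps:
a(R) = -5 - R
F = 11 (F = (35 + (-5 - 1*(-3)))/3 = (35 + (-5 + 3))/3 = (35 - 2)/3 = (1/3)*33 = 11)
F*v(-3) + 147 = 11*(-12*(-3)) + 147 = 11*36 + 147 = 396 + 147 = 543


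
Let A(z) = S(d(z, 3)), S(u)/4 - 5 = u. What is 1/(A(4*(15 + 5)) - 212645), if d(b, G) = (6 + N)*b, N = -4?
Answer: -1/211985 ≈ -4.7173e-6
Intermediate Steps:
d(b, G) = 2*b (d(b, G) = (6 - 4)*b = 2*b)
S(u) = 20 + 4*u
A(z) = 20 + 8*z (A(z) = 20 + 4*(2*z) = 20 + 8*z)
1/(A(4*(15 + 5)) - 212645) = 1/((20 + 8*(4*(15 + 5))) - 212645) = 1/((20 + 8*(4*20)) - 212645) = 1/((20 + 8*80) - 212645) = 1/((20 + 640) - 212645) = 1/(660 - 212645) = 1/(-211985) = -1/211985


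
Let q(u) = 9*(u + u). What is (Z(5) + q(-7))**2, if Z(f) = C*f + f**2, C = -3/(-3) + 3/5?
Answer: 8649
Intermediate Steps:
C = 8/5 (C = -3*(-1/3) + 3*(1/5) = 1 + 3/5 = 8/5 ≈ 1.6000)
q(u) = 18*u (q(u) = 9*(2*u) = 18*u)
Z(f) = f**2 + 8*f/5 (Z(f) = 8*f/5 + f**2 = f**2 + 8*f/5)
(Z(5) + q(-7))**2 = ((1/5)*5*(8 + 5*5) + 18*(-7))**2 = ((1/5)*5*(8 + 25) - 126)**2 = ((1/5)*5*33 - 126)**2 = (33 - 126)**2 = (-93)**2 = 8649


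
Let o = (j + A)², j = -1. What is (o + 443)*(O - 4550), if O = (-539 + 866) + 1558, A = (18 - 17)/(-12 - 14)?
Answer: -61540385/52 ≈ -1.1835e+6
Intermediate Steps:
A = -1/26 (A = 1/(-26) = 1*(-1/26) = -1/26 ≈ -0.038462)
o = 729/676 (o = (-1 - 1/26)² = (-27/26)² = 729/676 ≈ 1.0784)
O = 1885 (O = 327 + 1558 = 1885)
(o + 443)*(O - 4550) = (729/676 + 443)*(1885 - 4550) = (300197/676)*(-2665) = -61540385/52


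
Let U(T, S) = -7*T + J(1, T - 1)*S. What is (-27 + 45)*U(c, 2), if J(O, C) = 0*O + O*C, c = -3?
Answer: 234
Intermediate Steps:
J(O, C) = C*O (J(O, C) = 0 + C*O = C*O)
U(T, S) = -7*T + S*(-1 + T) (U(T, S) = -7*T + ((T - 1)*1)*S = -7*T + ((-1 + T)*1)*S = -7*T + (-1 + T)*S = -7*T + S*(-1 + T))
(-27 + 45)*U(c, 2) = (-27 + 45)*(-7*(-3) + 2*(-1 - 3)) = 18*(21 + 2*(-4)) = 18*(21 - 8) = 18*13 = 234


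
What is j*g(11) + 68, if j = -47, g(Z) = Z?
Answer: -449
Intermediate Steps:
j*g(11) + 68 = -47*11 + 68 = -517 + 68 = -449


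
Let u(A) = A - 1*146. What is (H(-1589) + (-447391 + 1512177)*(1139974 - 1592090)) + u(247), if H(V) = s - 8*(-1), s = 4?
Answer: -481406787063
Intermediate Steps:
u(A) = -146 + A (u(A) = A - 146 = -146 + A)
H(V) = 12 (H(V) = 4 - 8*(-1) = 4 + 8 = 12)
(H(-1589) + (-447391 + 1512177)*(1139974 - 1592090)) + u(247) = (12 + (-447391 + 1512177)*(1139974 - 1592090)) + (-146 + 247) = (12 + 1064786*(-452116)) + 101 = (12 - 481406787176) + 101 = -481406787164 + 101 = -481406787063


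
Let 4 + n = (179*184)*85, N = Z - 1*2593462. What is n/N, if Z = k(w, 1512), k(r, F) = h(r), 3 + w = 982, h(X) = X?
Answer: -2799556/2592483 ≈ -1.0799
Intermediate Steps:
w = 979 (w = -3 + 982 = 979)
k(r, F) = r
Z = 979
N = -2592483 (N = 979 - 1*2593462 = 979 - 2593462 = -2592483)
n = 2799556 (n = -4 + (179*184)*85 = -4 + 32936*85 = -4 + 2799560 = 2799556)
n/N = 2799556/(-2592483) = 2799556*(-1/2592483) = -2799556/2592483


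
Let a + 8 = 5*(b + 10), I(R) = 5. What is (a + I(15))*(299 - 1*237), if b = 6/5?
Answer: 3286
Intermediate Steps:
b = 6/5 (b = 6*(1/5) = 6/5 ≈ 1.2000)
a = 48 (a = -8 + 5*(6/5 + 10) = -8 + 5*(56/5) = -8 + 56 = 48)
(a + I(15))*(299 - 1*237) = (48 + 5)*(299 - 1*237) = 53*(299 - 237) = 53*62 = 3286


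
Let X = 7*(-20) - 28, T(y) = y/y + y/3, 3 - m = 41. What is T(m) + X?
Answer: -539/3 ≈ -179.67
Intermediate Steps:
m = -38 (m = 3 - 1*41 = 3 - 41 = -38)
T(y) = 1 + y/3 (T(y) = 1 + y*(⅓) = 1 + y/3)
X = -168 (X = -140 - 28 = -168)
T(m) + X = (1 + (⅓)*(-38)) - 168 = (1 - 38/3) - 168 = -35/3 - 168 = -539/3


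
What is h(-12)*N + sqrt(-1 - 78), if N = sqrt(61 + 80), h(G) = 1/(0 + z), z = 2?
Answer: sqrt(141)/2 + I*sqrt(79) ≈ 5.9372 + 8.8882*I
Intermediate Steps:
h(G) = 1/2 (h(G) = 1/(0 + 2) = 1/2)
N = sqrt(141) ≈ 11.874
h(-12)*N + sqrt(-1 - 78) = sqrt(141)/2 + sqrt(-1 - 78) = sqrt(141)/2 + sqrt(-79) = sqrt(141)/2 + I*sqrt(79)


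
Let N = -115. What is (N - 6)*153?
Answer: -18513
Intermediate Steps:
(N - 6)*153 = (-115 - 6)*153 = -121*153 = -18513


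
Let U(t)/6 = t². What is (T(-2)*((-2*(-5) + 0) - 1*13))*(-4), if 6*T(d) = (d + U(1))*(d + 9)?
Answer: 56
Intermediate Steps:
U(t) = 6*t²
T(d) = (6 + d)*(9 + d)/6 (T(d) = ((d + 6*1²)*(d + 9))/6 = ((d + 6*1)*(9 + d))/6 = ((d + 6)*(9 + d))/6 = ((6 + d)*(9 + d))/6 = (6 + d)*(9 + d)/6)
(T(-2)*((-2*(-5) + 0) - 1*13))*(-4) = ((9 + (⅙)*(-2)² + (5/2)*(-2))*((-2*(-5) + 0) - 1*13))*(-4) = ((9 + (⅙)*4 - 5)*((10 + 0) - 13))*(-4) = ((9 + ⅔ - 5)*(10 - 13))*(-4) = ((14/3)*(-3))*(-4) = -14*(-4) = 56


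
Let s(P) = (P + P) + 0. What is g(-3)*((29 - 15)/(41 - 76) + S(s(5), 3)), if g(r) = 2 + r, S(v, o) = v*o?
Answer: -148/5 ≈ -29.600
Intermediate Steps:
s(P) = 2*P (s(P) = 2*P + 0 = 2*P)
S(v, o) = o*v
g(-3)*((29 - 15)/(41 - 76) + S(s(5), 3)) = (2 - 3)*((29 - 15)/(41 - 76) + 3*(2*5)) = -(14/(-35) + 3*10) = -(14*(-1/35) + 30) = -(-2/5 + 30) = -1*148/5 = -148/5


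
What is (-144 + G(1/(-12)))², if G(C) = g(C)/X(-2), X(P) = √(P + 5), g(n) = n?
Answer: (5184 + √3)²/1296 ≈ 20750.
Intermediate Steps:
X(P) = √(5 + P)
G(C) = C*√3/3 (G(C) = C/(√(5 - 2)) = C/(√3) = C*(√3/3) = C*√3/3)
(-144 + G(1/(-12)))² = (-144 + (⅓)*√3/(-12))² = (-144 + (⅓)*(-1/12)*√3)² = (-144 - √3/36)²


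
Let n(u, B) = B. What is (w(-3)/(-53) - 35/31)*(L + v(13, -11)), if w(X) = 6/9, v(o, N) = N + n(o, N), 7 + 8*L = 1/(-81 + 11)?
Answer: 72087497/2760240 ≈ 26.116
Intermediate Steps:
L = -491/560 (L = -7/8 + 1/(8*(-81 + 11)) = -7/8 + (⅛)/(-70) = -7/8 + (⅛)*(-1/70) = -7/8 - 1/560 = -491/560 ≈ -0.87679)
v(o, N) = 2*N (v(o, N) = N + N = 2*N)
w(X) = ⅔ (w(X) = 6*(⅑) = ⅔)
(w(-3)/(-53) - 35/31)*(L + v(13, -11)) = ((⅔)/(-53) - 35/31)*(-491/560 + 2*(-11)) = ((⅔)*(-1/53) - 35*1/31)*(-491/560 - 22) = (-2/159 - 35/31)*(-12811/560) = -5627/4929*(-12811/560) = 72087497/2760240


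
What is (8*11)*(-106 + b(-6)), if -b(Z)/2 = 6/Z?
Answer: -9152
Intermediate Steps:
b(Z) = -12/Z
(8*11)*(-106 + b(-6)) = (8*11)*(-106 - 12/(-6)) = 88*(-106 - 12*(-⅙)) = 88*(-106 + 2) = 88*(-104) = -9152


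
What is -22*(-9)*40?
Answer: 7920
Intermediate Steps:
-22*(-9)*40 = 198*40 = 7920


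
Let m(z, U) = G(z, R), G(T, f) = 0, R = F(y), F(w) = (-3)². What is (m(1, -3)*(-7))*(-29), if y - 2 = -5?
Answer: 0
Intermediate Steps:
y = -3 (y = 2 - 5 = -3)
F(w) = 9
R = 9
m(z, U) = 0
(m(1, -3)*(-7))*(-29) = (0*(-7))*(-29) = 0*(-29) = 0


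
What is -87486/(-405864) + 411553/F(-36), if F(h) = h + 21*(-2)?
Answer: -4639658969/879372 ≈ -5276.1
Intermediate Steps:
F(h) = -42 + h (F(h) = h - 42 = -42 + h)
-87486/(-405864) + 411553/F(-36) = -87486/(-405864) + 411553/(-42 - 36) = -87486*(-1/405864) + 411553/(-78) = 14581/67644 + 411553*(-1/78) = 14581/67644 - 411553/78 = -4639658969/879372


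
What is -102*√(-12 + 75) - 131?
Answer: -131 - 306*√7 ≈ -940.60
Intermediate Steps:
-102*√(-12 + 75) - 131 = -306*√7 - 131 = -131 - 306*√7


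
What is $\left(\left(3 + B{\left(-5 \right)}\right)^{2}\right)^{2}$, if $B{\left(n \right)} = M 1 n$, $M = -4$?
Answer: $279841$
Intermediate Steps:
$B{\left(n \right)} = - 4 n$ ($B{\left(n \right)} = \left(-4\right) 1 n = - 4 n$)
$\left(\left(3 + B{\left(-5 \right)}\right)^{2}\right)^{2} = \left(\left(3 - -20\right)^{2}\right)^{2} = \left(\left(3 + 20\right)^{2}\right)^{2} = \left(23^{2}\right)^{2} = 529^{2} = 279841$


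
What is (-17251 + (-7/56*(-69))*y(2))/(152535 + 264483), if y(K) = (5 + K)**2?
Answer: -134627/3336144 ≈ -0.040354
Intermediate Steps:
(-17251 + (-7/56*(-69))*y(2))/(152535 + 264483) = (-17251 + (-7/56*(-69))*(5 + 2)**2)/(152535 + 264483) = (-17251 + (-7*1/56*(-69))*7**2)/417018 = (-17251 - 1/8*(-69)*49)*(1/417018) = (-17251 + (69/8)*49)*(1/417018) = (-17251 + 3381/8)*(1/417018) = -134627/8*1/417018 = -134627/3336144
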